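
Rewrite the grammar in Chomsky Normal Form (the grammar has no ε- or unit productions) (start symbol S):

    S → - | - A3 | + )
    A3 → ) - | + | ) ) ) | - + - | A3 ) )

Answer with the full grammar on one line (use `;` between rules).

Introduce a nonterminal for each terminal appearing in a rule of length ≥ 2: X1 → -, X2 → +, X3 → ).
Binarize each right-hand side of length ≥ 3 by chaining fresh nonterminals (Y1, Y2, …): affected rules were A3 → X3 X3 X3; A3 → X1 X2 X1; A3 → A3 X3 X3.

S → - | X1 A3 | X2 X3; A3 → X3 X1 | + | X3 Y1 | X1 Y2 | A3 Y3; X1 → -; X2 → +; X3 → ); Y1 → X3 X3; Y2 → X2 X1; Y3 → X3 X3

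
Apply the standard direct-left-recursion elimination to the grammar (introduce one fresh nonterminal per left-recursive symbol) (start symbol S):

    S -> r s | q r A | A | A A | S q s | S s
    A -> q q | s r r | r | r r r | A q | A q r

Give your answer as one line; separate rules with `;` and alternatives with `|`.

S -> r s S' | q r A S' | A S' | A A S'; A -> q q A' | s r r A' | r A' | r r r A'; S' -> q s S' | s S' | ε; A' -> q A' | q r A' | ε

Directly left-recursive nonterminals: S, A.
For S: α = {q s, s}, β = {r s, q r A, A, A A}. Rewrite as S → β S' and S' → α S' | ε.
For A: α = {q, q r}, β = {q q, s r r, r, r r r}. Rewrite as A → β A' and A' → α A' | ε.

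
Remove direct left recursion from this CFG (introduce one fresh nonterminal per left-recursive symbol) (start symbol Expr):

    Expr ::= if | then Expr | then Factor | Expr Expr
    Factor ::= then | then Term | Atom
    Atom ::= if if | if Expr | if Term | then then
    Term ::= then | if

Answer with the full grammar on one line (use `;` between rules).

Expr ::= if Expr1 | then Expr Expr1 | then Factor Expr1; Factor ::= then | then Term | Atom; Atom ::= if if | if Expr | if Term | then then; Term ::= then | if; Expr1 ::= Expr Expr1 | ε

Directly left-recursive nonterminal: Expr.
For Expr: α = {Expr}, β = {if, then Expr, then Factor}. Rewrite as Expr → β Expr1 and Expr1 → α Expr1 | ε.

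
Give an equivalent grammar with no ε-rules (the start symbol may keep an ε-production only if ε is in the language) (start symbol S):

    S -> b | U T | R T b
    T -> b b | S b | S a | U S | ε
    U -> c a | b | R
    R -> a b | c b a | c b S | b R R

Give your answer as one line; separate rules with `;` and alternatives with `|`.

S -> b | U T | U | R T b | R b; T -> b b | S b | S a | U S; U -> c a | b | R; R -> a b | c b a | c b S | b R R

Nullable nonterminals: {T}.
ε ∉ L(G), so no ε-production is kept.
For each production, add variants omitting each subset of nullable occurrences: S → U T gives U T | U. S → R T b gives R T b | R b.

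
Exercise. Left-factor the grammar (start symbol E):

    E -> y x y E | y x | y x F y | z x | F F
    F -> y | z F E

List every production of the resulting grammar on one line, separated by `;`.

E -> z x | F F | y x E'; F -> y | z F E; E' -> y E | ε | F y

E has alternatives sharing prefix 'y x': factor to E → y x E' with E' → y E | ε | F y.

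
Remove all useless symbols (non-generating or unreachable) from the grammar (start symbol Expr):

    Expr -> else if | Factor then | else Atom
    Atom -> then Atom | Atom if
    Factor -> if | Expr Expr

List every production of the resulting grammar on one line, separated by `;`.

Expr -> else if | Factor then; Factor -> if | Expr Expr

Generating nonterminals: {Expr, Factor}.
Reachable from Expr after that: {Expr, Factor}.
Removed useless symbols: {Atom} and every production mentioning them.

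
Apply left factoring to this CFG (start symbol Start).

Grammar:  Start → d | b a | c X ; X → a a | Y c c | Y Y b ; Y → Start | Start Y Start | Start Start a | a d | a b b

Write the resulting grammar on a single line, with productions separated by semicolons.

X has alternatives sharing prefix 'Y': factor to X → Y X1 with X1 → c c | Y b.
Y has alternatives sharing prefix 'Start': factor to Y → Start Y1 with Y1 → ε | Y Start | Start a.
Y has alternatives sharing prefix 'a': factor to Y → a Y2 with Y2 → d | b b.

Start → d | b a | c X; X → a a | Y X1; Y → Start Y1 | a Y2; X1 → c c | Y b; Y1 → ε | Y Start | Start a; Y2 → d | b b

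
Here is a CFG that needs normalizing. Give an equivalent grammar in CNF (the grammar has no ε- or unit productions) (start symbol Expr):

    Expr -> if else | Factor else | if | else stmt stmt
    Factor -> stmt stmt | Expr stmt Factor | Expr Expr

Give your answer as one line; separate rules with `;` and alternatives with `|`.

Introduce a nonterminal for each terminal appearing in a rule of length ≥ 2: X1 → if, X2 → else, X3 → stmt.
Binarize each right-hand side of length ≥ 3 by chaining fresh nonterminals (Y1, Y2, …): affected rules were Expr → X2 X3 X3; Factor → Expr X3 Factor.

Expr -> X1 X2 | Factor X2 | if | X2 Y1; Factor -> X3 X3 | Expr Y2 | Expr Expr; X1 -> if; X2 -> else; X3 -> stmt; Y1 -> X3 X3; Y2 -> X3 Factor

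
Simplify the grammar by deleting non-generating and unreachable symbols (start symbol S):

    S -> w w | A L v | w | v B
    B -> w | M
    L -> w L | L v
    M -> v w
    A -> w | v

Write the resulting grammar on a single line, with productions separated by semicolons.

Generating nonterminals: {A, B, M, S}.
Reachable from S after that: {B, M, S}.
Removed useless symbols: {A, L} and every production mentioning them.

S -> w w | w | v B; B -> w | M; M -> v w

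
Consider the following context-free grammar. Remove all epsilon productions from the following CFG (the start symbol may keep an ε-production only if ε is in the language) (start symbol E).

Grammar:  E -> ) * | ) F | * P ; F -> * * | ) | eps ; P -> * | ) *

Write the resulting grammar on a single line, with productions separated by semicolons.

The nullable symbols are {F}.
ε ∉ L(G), so no ε-production is kept.
Add the nullable-subset variants: E → ) F gives ) F | ).

E -> ) * | ) F | ) | * P; F -> * * | ); P -> * | ) *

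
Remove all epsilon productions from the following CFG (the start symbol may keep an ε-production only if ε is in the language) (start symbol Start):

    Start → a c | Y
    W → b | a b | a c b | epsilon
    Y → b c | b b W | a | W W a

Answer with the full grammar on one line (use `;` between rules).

Nullable nonterminals: {W}.
ε ∉ L(G), so no ε-production is kept.
Add the nullable-subset variants: Y → b b W gives b b W | b b. Y → W W a gives W W a | W a.

Start → a c | Y; W → b | a b | a c b; Y → b c | b b W | b b | a | W W a | W a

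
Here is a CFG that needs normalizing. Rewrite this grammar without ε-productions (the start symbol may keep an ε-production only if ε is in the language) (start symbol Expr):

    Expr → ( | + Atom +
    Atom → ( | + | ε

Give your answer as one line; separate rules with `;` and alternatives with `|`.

Nullable nonterminals: {Atom}.
ε ∉ L(G), so no ε-production is kept.
Expand every rule over subsets of its nullable positions: Expr → + Atom + gives + Atom + | + +.

Expr → ( | + Atom + | + +; Atom → ( | +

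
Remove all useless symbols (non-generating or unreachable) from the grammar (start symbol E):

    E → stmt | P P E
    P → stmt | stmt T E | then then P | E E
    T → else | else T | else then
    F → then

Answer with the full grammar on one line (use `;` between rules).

Generating nonterminals: {E, F, P, T}.
Reachable from E after that: {E, P, T}.
Removed useless symbols: {F} and every production mentioning them.

E → stmt | P P E; P → stmt | stmt T E | then then P | E E; T → else | else T | else then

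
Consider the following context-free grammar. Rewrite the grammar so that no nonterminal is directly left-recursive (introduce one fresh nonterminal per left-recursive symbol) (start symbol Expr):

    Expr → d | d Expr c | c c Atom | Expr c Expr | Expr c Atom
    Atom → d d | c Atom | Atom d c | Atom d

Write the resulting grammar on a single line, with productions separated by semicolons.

Expr → d Expr1 | d Expr c Expr1 | c c Atom Expr1; Atom → d d Atom1 | c Atom Atom1; Expr1 → c Expr Expr1 | c Atom Expr1 | ε; Atom1 → d c Atom1 | d Atom1 | ε

Directly left-recursive nonterminals: Expr, Atom.
For Expr: α = {c Expr, c Atom}, β = {d, d Expr c, c c Atom}. Rewrite as Expr → β Expr1 and Expr1 → α Expr1 | ε.
For Atom: α = {d c, d}, β = {d d, c Atom}. Rewrite as Atom → β Atom1 and Atom1 → α Atom1 | ε.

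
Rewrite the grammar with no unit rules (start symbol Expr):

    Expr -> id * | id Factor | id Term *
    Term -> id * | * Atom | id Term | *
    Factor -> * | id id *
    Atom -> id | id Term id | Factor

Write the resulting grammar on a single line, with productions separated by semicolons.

Unit pairs: Atom ⇒* {Factor}.
For each unit pair (A, B), copy every non-unit production of B to A, then drop all unit productions.

Expr -> id * | id Factor | id Term *; Term -> id * | * Atom | id Term | *; Factor -> * | id id *; Atom -> id | id Term id | * | id id *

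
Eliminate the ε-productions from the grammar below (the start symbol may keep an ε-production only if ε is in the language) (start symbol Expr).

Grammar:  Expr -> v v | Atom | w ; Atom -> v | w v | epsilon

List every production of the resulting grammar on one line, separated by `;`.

Expr -> v v | Atom | w | epsilon; Atom -> v | w v

The nullable symbols are {Atom, Expr}.
ε ∈ L(G) since Expr is nullable, so keep Expr → ε.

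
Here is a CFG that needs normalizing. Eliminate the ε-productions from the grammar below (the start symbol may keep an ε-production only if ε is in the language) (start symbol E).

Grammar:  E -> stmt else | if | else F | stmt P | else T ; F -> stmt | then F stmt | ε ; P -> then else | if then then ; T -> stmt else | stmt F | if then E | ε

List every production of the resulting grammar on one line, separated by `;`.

Nullable nonterminals: {F, T}.
ε ∉ L(G), so no ε-production is kept.
Expand every rule over subsets of its nullable positions: E → else F gives else F | else. F → then F stmt gives then F stmt | then stmt. T → stmt F gives stmt F | stmt.

E -> stmt else | if | else F | else | stmt P | else T; F -> stmt | then F stmt | then stmt; P -> then else | if then then; T -> stmt else | stmt F | stmt | if then E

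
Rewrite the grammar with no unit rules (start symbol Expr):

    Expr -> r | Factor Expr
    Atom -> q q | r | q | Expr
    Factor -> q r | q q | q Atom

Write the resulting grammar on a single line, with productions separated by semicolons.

Expr -> r | Factor Expr; Atom -> q q | r | q | Factor Expr; Factor -> q r | q q | q Atom

Unit pairs: Atom ⇒* {Expr}.
For every A with A ⇒* B via unit rules, add B's non-unit alternatives to A; then delete every rule of the form X → Y.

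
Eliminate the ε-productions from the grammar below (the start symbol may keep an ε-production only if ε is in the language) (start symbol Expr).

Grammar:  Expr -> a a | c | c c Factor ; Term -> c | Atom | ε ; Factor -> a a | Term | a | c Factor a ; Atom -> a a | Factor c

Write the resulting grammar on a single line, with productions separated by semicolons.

Expr -> a a | c | c c Factor | c c; Term -> c | Atom; Factor -> a a | Term | a | c Factor a | c a; Atom -> a a | Factor c | c

The nullable symbols are {Factor, Term}.
ε ∉ L(G), so no ε-production is kept.
Expand every rule over subsets of its nullable positions: Expr → c c Factor gives c c Factor | c c. Factor → c Factor a gives c Factor a | c a. Atom → Factor c gives Factor c | c.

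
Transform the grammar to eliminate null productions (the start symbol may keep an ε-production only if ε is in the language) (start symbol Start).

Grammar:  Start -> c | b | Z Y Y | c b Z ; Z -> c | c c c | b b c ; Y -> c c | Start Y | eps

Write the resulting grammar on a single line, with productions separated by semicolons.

The nullable symbols are {Y}.
ε ∉ L(G), so no ε-production is kept.
For each production, add variants omitting each subset of nullable occurrences: Start → Z Y Y gives Z Y Y | Z Y | Z. Y → Start Y gives Start Y | Start.

Start -> c | b | Z Y Y | Z Y | Z | c b Z; Z -> c | c c c | b b c; Y -> c c | Start Y | Start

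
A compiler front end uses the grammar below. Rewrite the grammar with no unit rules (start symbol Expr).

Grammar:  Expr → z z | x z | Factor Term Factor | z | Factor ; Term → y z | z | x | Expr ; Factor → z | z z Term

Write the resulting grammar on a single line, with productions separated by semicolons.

Expr → z | z z Term | z z | x z | Factor Term Factor; Term → y z | z | x | z z Term | z z | x z | Factor Term Factor; Factor → z | z z Term

Unit pairs: Expr ⇒* {Factor}; Term ⇒* {Expr, Factor}.
Replace each nonterminal's rules with the union of the non-unit rules of every nonterminal it unit-derives.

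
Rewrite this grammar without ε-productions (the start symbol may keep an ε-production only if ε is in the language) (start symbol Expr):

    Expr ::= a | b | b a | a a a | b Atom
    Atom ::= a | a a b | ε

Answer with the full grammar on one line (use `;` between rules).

The nullable symbols are {Atom}.
ε ∉ L(G), so no ε-production is kept.

Expr ::= a | b | b a | a a a | b Atom; Atom ::= a | a a b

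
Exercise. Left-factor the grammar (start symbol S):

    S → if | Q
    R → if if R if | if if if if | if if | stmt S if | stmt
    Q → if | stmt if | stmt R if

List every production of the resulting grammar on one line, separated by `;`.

R has alternatives sharing prefix 'if if': factor to R → if if R' with R' → R if | if if | ε.
R has alternatives sharing prefix 'stmt': factor to R → stmt R'' with R'' → S if | ε.
Q has alternatives sharing prefix 'stmt': factor to Q → stmt Q' with Q' → if | R if.

S → if | Q; R → if if R' | stmt R''; Q → if | stmt Q'; R' → R if | if if | ε; R'' → S if | ε; Q' → if | R if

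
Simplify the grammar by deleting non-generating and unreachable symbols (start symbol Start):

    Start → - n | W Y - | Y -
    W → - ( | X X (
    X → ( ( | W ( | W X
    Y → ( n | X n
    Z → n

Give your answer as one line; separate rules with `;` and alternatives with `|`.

Start → - n | W Y - | Y -; W → - ( | X X (; X → ( ( | W ( | W X; Y → ( n | X n

Generating nonterminals: {Start, W, X, Y, Z}.
Reachable from Start after that: {Start, W, X, Y}.
Removed useless symbols: {Z} and every production mentioning them.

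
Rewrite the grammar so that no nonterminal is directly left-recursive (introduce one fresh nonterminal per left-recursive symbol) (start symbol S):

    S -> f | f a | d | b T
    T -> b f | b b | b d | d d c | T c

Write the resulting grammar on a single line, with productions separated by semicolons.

Left recursion appears on T.
For T: α = {c}, β = {b f, b b, b d, d d c}. Rewrite as T → β T' and T' → α T' | ε.

S -> f | f a | d | b T; T -> b f T' | b b T' | b d T' | d d c T'; T' -> c T' | ε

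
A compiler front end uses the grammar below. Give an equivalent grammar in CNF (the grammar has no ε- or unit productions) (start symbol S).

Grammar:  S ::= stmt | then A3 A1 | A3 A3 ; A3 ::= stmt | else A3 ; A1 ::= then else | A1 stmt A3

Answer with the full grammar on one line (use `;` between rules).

S ::= stmt | X1 Y1 | A3 A3; A3 ::= stmt | X2 A3; A1 ::= X1 X2 | A1 Y2; X1 ::= then; X2 ::= else; X3 ::= stmt; Y1 ::= A3 A1; Y2 ::= X3 A3

Introduce a nonterminal for each terminal appearing in a rule of length ≥ 2: X1 → then, X2 → else, X3 → stmt.
Binarize each right-hand side of length ≥ 3 by chaining fresh nonterminals (Y1, Y2, …): affected rules were S → X1 A3 A1; A1 → A1 X3 A3.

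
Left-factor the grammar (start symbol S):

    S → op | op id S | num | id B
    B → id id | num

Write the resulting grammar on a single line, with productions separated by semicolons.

S → num | id B | op S'; B → id id | num; S' → ε | id S

S has alternatives sharing prefix 'op': factor to S → op S' with S' → ε | id S.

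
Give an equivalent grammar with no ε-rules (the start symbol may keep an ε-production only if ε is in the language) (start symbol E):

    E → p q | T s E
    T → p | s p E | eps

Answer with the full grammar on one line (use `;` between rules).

Nullable nonterminals: {T}.
ε ∉ L(G), so no ε-production is kept.
Expand every rule over subsets of its nullable positions: E → T s E gives T s E | s E.

E → p q | T s E | s E; T → p | s p E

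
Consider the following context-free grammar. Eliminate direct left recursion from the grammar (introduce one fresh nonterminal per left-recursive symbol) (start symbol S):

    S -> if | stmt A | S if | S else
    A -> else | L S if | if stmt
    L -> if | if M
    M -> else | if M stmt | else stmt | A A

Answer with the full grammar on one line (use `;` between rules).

S -> if S' | stmt A S'; A -> else | L S if | if stmt; L -> if | if M; M -> else | if M stmt | else stmt | A A; S' -> if S' | else S' | ε

S is directly left-recursive.
For S: α = {if, else}, β = {if, stmt A}. Rewrite as S → β S' and S' → α S' | ε.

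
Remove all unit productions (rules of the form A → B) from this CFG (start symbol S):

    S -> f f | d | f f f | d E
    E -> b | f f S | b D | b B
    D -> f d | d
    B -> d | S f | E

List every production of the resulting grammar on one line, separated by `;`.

Unit pairs: B ⇒* {E}.
For each unit pair (A, B), copy every non-unit production of B to A, then drop all unit productions.

S -> f f | d | f f f | d E; E -> b | f f S | b D | b B; D -> f d | d; B -> d | S f | b | f f S | b D | b B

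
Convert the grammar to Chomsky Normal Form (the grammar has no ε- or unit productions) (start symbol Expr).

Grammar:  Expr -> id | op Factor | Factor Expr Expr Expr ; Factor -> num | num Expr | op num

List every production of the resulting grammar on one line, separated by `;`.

Expr -> id | X1 Factor | Factor Y1; Factor -> num | X2 Expr | X1 X2; X1 -> op; X2 -> num; Y1 -> Expr Y2; Y2 -> Expr Expr

Introduce a nonterminal for each terminal appearing in a rule of length ≥ 2: X1 → op, X2 → num.
Binarize each right-hand side of length ≥ 3 by chaining fresh nonterminals (Y1, Y2, …): affected rules were Expr → Factor Expr Expr Expr.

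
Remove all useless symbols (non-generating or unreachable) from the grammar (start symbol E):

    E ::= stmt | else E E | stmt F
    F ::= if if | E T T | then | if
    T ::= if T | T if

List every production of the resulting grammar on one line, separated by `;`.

Generating nonterminals: {E, F}.
Reachable from E after that: {E, F}.
Removed useless symbols: {T} and every production mentioning them.

E ::= stmt | else E E | stmt F; F ::= if if | then | if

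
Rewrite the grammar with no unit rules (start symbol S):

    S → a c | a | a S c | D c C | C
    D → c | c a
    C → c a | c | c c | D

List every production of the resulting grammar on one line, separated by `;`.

Unit pairs: C ⇒* {D}; S ⇒* {C, D}.
Replace each nonterminal's rules with the union of the non-unit rules of every nonterminal it unit-derives.

S → c | c a | c c | a c | a | a S c | D c C; D → c | c a; C → c a | c | c c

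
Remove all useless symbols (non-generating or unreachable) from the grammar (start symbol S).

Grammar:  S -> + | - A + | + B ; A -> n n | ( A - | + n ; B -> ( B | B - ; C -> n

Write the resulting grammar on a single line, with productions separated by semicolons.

Generating nonterminals: {A, C, S}.
Reachable from S after that: {A, S}.
Removed useless symbols: {B, C} and every production mentioning them.

S -> + | - A +; A -> n n | ( A - | + n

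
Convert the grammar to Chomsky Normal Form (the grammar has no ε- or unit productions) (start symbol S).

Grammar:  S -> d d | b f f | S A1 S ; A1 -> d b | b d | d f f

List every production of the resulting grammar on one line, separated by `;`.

S -> X1 X1 | X2 Y1 | S Y2; A1 -> X1 X2 | X2 X1 | X1 Y3; X1 -> d; X2 -> b; X3 -> f; Y1 -> X3 X3; Y2 -> A1 S; Y3 -> X3 X3

Introduce a nonterminal for each terminal appearing in a rule of length ≥ 2: X1 → d, X2 → b, X3 → f.
Binarize each right-hand side of length ≥ 3 by chaining fresh nonterminals (Y1, Y2, …): affected rules were S → X2 X3 X3; S → S A1 S; A1 → X1 X3 X3.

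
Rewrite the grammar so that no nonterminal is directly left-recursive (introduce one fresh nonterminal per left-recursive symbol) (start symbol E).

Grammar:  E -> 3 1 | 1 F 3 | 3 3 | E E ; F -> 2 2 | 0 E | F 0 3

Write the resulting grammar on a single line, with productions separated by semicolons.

Directly left-recursive nonterminals: E, F.
For E: α = {E}, β = {3 1, 1 F 3, 3 3}. Rewrite as E → β E' and E' → α E' | ε.
For F: α = {0 3}, β = {2 2, 0 E}. Rewrite as F → β F' and F' → α F' | ε.

E -> 3 1 E' | 1 F 3 E' | 3 3 E'; F -> 2 2 F' | 0 E F'; E' -> E E' | epsilon; F' -> 0 3 F' | epsilon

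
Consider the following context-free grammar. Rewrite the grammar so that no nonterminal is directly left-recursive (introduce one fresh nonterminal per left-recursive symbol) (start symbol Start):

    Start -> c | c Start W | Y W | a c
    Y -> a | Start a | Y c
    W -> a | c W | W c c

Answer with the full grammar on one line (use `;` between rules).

Directly left-recursive nonterminals: Y, W.
For Y: α = {c}, β = {a, Start a}. Rewrite as Y → β Y1 and Y1 → α Y1 | ε.
For W: α = {c c}, β = {a, c W}. Rewrite as W → β W1 and W1 → α W1 | ε.

Start -> c | c Start W | Y W | a c; Y -> a Y1 | Start a Y1; W -> a W1 | c W W1; Y1 -> c Y1 | epsilon; W1 -> c c W1 | epsilon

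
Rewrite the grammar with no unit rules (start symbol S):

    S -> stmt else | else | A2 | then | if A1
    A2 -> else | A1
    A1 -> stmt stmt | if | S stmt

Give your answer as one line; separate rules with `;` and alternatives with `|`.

S -> else | stmt stmt | if | S stmt | stmt else | then | if A1; A2 -> else | stmt stmt | if | S stmt; A1 -> stmt stmt | if | S stmt

Unit pairs: A2 ⇒* {A1}; S ⇒* {A1, A2}.
For every A with A ⇒* B via unit rules, add B's non-unit alternatives to A; then delete every rule of the form X → Y.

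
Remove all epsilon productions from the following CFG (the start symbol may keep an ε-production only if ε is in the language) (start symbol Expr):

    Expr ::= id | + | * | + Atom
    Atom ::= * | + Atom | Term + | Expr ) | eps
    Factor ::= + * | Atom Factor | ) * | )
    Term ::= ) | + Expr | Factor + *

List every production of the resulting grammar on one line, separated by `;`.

Expr ::= id | + | * | + Atom; Atom ::= * | + Atom | + | Term + | Expr ); Factor ::= + * | Atom Factor | ) * | ); Term ::= ) | + Expr | Factor + *

The nullable symbols are {Atom}.
ε ∉ L(G), so no ε-production is kept.
Expand every rule over subsets of its nullable positions: Atom → + Atom gives + Atom | +.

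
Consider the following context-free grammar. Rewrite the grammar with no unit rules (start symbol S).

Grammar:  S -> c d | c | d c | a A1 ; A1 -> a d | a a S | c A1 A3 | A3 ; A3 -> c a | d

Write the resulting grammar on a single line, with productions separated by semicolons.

S -> c d | c | d c | a A1; A1 -> a d | a a S | c A1 A3 | c a | d; A3 -> c a | d

Unit pairs: A1 ⇒* {A3}.
Replace each nonterminal's rules with the union of the non-unit rules of every nonterminal it unit-derives.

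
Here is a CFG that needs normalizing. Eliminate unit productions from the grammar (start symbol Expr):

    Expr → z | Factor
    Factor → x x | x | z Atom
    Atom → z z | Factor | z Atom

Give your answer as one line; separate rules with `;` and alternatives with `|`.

Unit pairs: Atom ⇒* {Factor}; Expr ⇒* {Factor}.
Replace each nonterminal's rules with the union of the non-unit rules of every nonterminal it unit-derives.

Expr → x x | x | z Atom | z; Factor → x x | x | z Atom; Atom → z z | z Atom | x x | x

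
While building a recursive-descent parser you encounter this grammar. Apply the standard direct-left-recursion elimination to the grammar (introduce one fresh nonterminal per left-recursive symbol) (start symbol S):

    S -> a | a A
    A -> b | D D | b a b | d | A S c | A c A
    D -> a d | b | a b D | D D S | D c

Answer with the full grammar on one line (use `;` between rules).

S -> a | a A; A -> b A' | D D A' | b a b A' | d A'; D -> a d D' | b D' | a b D D'; A' -> S c A' | c A A' | ε; D' -> D S D' | c D' | ε

A, D are directly left-recursive.
For A: α = {S c, c A}, β = {b, D D, b a b, d}. Rewrite as A → β A' and A' → α A' | ε.
For D: α = {D S, c}, β = {a d, b, a b D}. Rewrite as D → β D' and D' → α D' | ε.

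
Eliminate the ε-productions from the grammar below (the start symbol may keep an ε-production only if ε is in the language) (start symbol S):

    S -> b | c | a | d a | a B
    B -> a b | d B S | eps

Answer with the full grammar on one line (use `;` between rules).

S -> b | c | a | d a | a B; B -> a b | d B S | d S

The nullable symbols are {B}.
ε ∉ L(G), so no ε-production is kept.
Expand every rule over subsets of its nullable positions: B → d B S gives d B S | d S.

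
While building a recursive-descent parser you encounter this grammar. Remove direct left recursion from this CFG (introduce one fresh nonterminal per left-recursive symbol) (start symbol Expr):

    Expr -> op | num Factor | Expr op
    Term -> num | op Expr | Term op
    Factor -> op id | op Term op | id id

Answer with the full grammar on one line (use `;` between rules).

Expr -> op Expr1 | num Factor Expr1; Term -> num Term1 | op Expr Term1; Factor -> op id | op Term op | id id; Expr1 -> op Expr1 | epsilon; Term1 -> op Term1 | epsilon

Directly left-recursive nonterminals: Expr, Term.
For Expr: α = {op}, β = {op, num Factor}. Rewrite as Expr → β Expr1 and Expr1 → α Expr1 | ε.
For Term: α = {op}, β = {num, op Expr}. Rewrite as Term → β Term1 and Term1 → α Term1 | ε.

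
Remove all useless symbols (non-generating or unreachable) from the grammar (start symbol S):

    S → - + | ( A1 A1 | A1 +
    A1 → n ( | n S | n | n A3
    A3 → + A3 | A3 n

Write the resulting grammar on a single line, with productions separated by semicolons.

S → - + | ( A1 A1 | A1 +; A1 → n ( | n S | n

Generating nonterminals: {A1, S}.
Reachable from S after that: {A1, S}.
Removed useless symbols: {A3} and every production mentioning them.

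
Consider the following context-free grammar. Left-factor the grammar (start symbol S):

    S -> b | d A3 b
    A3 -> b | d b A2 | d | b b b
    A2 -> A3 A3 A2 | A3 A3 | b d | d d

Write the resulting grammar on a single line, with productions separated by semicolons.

S -> b | d A3 b; A3 -> b A3' | d A3''; A2 -> b d | d d | A3 A3 A2'; A3' -> eps | b b; A3'' -> b A2 | eps; A2' -> A2 | eps

A3 has alternatives sharing prefix 'b': factor to A3 → b A3' with A3' → ε | b b.
A3 has alternatives sharing prefix 'd': factor to A3 → d A3'' with A3'' → b A2 | ε.
A2 has alternatives sharing prefix 'A3 A3': factor to A2 → A3 A3 A2' with A2' → A2 | ε.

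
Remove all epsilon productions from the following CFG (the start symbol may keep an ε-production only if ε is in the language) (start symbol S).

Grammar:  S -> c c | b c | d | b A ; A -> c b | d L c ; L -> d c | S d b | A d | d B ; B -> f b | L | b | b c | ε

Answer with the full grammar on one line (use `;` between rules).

Nullable set = {B}.
ε ∉ L(G), so no ε-production is kept.
For each production, add variants omitting each subset of nullable occurrences: L → d B gives d B | d.

S -> c c | b c | d | b A; A -> c b | d L c; L -> d c | S d b | A d | d B | d; B -> f b | L | b | b c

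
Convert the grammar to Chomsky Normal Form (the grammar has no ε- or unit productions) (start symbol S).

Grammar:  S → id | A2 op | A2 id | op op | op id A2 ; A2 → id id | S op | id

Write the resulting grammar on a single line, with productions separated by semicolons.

S → id | A2 X1 | A2 X2 | X1 X1 | X1 Y1; A2 → X2 X2 | S X1 | id; X1 → op; X2 → id; Y1 → X2 A2

Introduce a nonterminal for each terminal appearing in a rule of length ≥ 2: X1 → op, X2 → id.
Binarize each right-hand side of length ≥ 3 by chaining fresh nonterminals (Y1, Y2, …): affected rules were S → X1 X2 A2.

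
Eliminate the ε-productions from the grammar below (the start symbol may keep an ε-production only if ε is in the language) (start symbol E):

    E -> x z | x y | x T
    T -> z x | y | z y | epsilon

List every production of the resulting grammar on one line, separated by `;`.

E -> x z | x y | x T | x; T -> z x | y | z y

Nullable set = {T}.
ε ∉ L(G), so no ε-production is kept.
For each production, add variants omitting each subset of nullable occurrences: E → x T gives x T | x.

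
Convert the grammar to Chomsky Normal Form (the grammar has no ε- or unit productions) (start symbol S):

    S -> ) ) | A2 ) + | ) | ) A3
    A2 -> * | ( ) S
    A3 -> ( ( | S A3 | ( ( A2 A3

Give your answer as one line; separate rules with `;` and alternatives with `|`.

S -> X1 X1 | A2 Y1 | ) | X1 A3; A2 -> * | X3 Y2; A3 -> X3 X3 | S A3 | X3 Y3; X1 -> ); X2 -> +; X3 -> (; Y1 -> X1 X2; Y2 -> X1 S; Y3 -> X3 Y4; Y4 -> A2 A3

Introduce a nonterminal for each terminal appearing in a rule of length ≥ 2: X1 → ), X2 → +, X3 → (.
Binarize each right-hand side of length ≥ 3 by chaining fresh nonterminals (Y1, Y2, …): affected rules were S → A2 X1 X2; A2 → X3 X1 S; A3 → X3 X3 A2 A3.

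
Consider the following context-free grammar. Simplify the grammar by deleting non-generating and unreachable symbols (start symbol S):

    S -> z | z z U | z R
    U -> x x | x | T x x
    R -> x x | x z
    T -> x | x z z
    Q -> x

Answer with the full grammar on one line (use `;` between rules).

Generating nonterminals: {Q, R, S, T, U}.
Reachable from S after that: {R, S, T, U}.
Removed useless symbols: {Q} and every production mentioning them.

S -> z | z z U | z R; U -> x x | x | T x x; R -> x x | x z; T -> x | x z z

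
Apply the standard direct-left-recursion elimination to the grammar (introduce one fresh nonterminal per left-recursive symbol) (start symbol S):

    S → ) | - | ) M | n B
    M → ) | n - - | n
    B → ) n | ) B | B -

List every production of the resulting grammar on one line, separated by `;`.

B is directly left-recursive.
For B: α = {-}, β = {) n, ) B}. Rewrite as B → β B' and B' → α B' | ε.

S → ) | - | ) M | n B; M → ) | n - - | n; B → ) n B' | ) B B'; B' → - B' | eps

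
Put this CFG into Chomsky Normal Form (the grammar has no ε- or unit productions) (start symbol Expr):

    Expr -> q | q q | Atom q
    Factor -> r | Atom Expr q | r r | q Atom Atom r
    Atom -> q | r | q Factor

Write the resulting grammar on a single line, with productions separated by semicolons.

Expr -> q | X1 X1 | Atom X1; Factor -> r | Atom Y1 | X2 X2 | X1 Y2; Atom -> q | r | X1 Factor; X1 -> q; X2 -> r; Y1 -> Expr X1; Y2 -> Atom Y3; Y3 -> Atom X2

Introduce a nonterminal for each terminal appearing in a rule of length ≥ 2: X1 → q, X2 → r.
Binarize each right-hand side of length ≥ 3 by chaining fresh nonterminals (Y1, Y2, …): affected rules were Factor → Atom Expr X1; Factor → X1 Atom Atom X2.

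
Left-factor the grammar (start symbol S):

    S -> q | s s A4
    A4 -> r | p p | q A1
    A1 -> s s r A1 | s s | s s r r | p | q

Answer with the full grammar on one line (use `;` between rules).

S -> q | s s A4; A4 -> r | p p | q A1; A1 -> p | q | s s A1'; A1' -> epsilon | r A1''; A1'' -> A1 | r

A1 has alternatives sharing prefix 's s': factor to A1 → s s A1' with A1' → r A1 | ε | r r.
A1' has alternatives sharing prefix 'r': factor to A1' → r A1'' with A1'' → A1 | r.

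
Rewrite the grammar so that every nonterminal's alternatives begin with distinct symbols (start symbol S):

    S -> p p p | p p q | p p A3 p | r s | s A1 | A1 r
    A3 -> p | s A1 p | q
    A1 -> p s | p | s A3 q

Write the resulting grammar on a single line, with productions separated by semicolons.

S -> r s | s A1 | A1 r | p p S'; A3 -> p | s A1 p | q; A1 -> s A3 q | p A1'; S' -> p | q | A3 p; A1' -> s | ε

S has alternatives sharing prefix 'p p': factor to S → p p S' with S' → p | q | A3 p.
A1 has alternatives sharing prefix 'p': factor to A1 → p A1' with A1' → s | ε.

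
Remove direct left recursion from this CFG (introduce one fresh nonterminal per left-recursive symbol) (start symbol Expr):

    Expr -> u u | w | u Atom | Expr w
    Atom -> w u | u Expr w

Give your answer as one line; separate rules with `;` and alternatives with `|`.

Left recursion appears on Expr.
For Expr: α = {w}, β = {u u, w, u Atom}. Rewrite as Expr → β Expr1 and Expr1 → α Expr1 | ε.

Expr -> u u Expr1 | w Expr1 | u Atom Expr1; Atom -> w u | u Expr w; Expr1 -> w Expr1 | ε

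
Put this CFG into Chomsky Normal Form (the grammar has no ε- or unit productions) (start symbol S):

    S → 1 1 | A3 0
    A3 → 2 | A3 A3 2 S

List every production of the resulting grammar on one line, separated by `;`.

S → X1 X1 | A3 X2; A3 → 2 | A3 Y1; X1 → 1; X2 → 0; X3 → 2; Y1 → A3 Y2; Y2 → X3 S

Introduce a nonterminal for each terminal appearing in a rule of length ≥ 2: X1 → 1, X2 → 0, X3 → 2.
Binarize each right-hand side of length ≥ 3 by chaining fresh nonterminals (Y1, Y2, …): affected rules were A3 → A3 A3 X3 S.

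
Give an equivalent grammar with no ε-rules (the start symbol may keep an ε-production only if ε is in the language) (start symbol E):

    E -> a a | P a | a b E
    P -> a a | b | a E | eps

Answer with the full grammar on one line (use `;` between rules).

E -> a a | P a | a | a b E; P -> a a | b | a E

Nullable set = {P}.
ε ∉ L(G), so no ε-production is kept.
Expand every rule over subsets of its nullable positions: E → P a gives P a | a.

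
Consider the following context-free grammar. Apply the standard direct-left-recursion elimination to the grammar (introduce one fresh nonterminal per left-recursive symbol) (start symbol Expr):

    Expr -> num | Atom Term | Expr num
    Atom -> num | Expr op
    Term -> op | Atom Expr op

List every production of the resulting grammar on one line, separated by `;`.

Expr -> num Expr1 | Atom Term Expr1; Atom -> num | Expr op; Term -> op | Atom Expr op; Expr1 -> num Expr1 | ε

Left recursion appears on Expr.
For Expr: α = {num}, β = {num, Atom Term}. Rewrite as Expr → β Expr1 and Expr1 → α Expr1 | ε.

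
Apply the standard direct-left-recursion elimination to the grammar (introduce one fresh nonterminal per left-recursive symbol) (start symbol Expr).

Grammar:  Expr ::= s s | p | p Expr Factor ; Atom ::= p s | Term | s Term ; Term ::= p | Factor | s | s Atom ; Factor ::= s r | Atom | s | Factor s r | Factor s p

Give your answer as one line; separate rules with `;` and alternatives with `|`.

Factor is directly left-recursive.
For Factor: α = {s r, s p}, β = {s r, Atom, s}. Rewrite as Factor → β Factor1 and Factor1 → α Factor1 | ε.

Expr ::= s s | p | p Expr Factor; Atom ::= p s | Term | s Term; Term ::= p | Factor | s | s Atom; Factor ::= s r Factor1 | Atom Factor1 | s Factor1; Factor1 ::= s r Factor1 | s p Factor1 | epsilon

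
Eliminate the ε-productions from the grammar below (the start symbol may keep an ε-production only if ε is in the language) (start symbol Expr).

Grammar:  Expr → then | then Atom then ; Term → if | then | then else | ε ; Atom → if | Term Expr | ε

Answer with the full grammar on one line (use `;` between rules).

Expr → then | then Atom then | then then; Term → if | then | then else; Atom → if | Term Expr | Expr

Nullable nonterminals: {Atom, Term}.
ε ∉ L(G), so no ε-production is kept.
Add the nullable-subset variants: Expr → then Atom then gives then Atom then | then then. Atom → Term Expr gives Term Expr | Expr.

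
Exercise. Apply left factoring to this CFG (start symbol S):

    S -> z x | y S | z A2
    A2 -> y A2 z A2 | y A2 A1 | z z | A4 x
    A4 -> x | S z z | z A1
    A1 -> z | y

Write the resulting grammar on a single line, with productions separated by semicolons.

S has alternatives sharing prefix 'z': factor to S → z S' with S' → x | A2.
A2 has alternatives sharing prefix 'y A2': factor to A2 → y A2 A2' with A2' → z A2 | A1.

S -> y S | z S'; A2 -> z z | A4 x | y A2 A2'; A4 -> x | S z z | z A1; A1 -> z | y; S' -> x | A2; A2' -> z A2 | A1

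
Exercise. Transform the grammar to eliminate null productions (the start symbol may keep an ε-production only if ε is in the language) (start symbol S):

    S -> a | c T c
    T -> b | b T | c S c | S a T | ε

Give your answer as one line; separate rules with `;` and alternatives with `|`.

S -> a | c T c | c c; T -> b | b T | c S c | S a T | S a

Nullable set = {T}.
ε ∉ L(G), so no ε-production is kept.
For each production, add variants omitting each subset of nullable occurrences: S → c T c gives c T c | c c. T → S a T gives S a T | S a.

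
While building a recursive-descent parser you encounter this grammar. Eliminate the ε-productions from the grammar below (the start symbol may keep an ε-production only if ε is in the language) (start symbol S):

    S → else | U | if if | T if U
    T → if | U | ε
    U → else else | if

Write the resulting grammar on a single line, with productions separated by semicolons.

Nullable nonterminals: {T}.
ε ∉ L(G), so no ε-production is kept.
For each production, add variants omitting each subset of nullable occurrences: S → T if U gives T if U | if U.

S → else | U | if if | T if U | if U; T → if | U; U → else else | if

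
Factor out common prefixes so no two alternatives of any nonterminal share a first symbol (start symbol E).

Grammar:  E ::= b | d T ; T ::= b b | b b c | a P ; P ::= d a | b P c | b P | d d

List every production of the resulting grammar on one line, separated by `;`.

E ::= b | d T; T ::= a P | b b T'; P ::= b P P' | d P''; T' ::= epsilon | c; P' ::= c | epsilon; P'' ::= a | d

T has alternatives sharing prefix 'b b': factor to T → b b T' with T' → ε | c.
P has alternatives sharing prefix 'b P': factor to P → b P P' with P' → c | ε.
P has alternatives sharing prefix 'd': factor to P → d P'' with P'' → a | d.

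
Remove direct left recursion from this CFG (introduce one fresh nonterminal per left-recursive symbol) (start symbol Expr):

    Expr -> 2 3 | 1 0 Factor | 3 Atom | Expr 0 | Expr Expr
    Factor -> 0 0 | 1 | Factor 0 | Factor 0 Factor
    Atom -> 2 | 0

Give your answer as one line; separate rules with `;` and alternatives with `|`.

Expr -> 2 3 Expr1 | 1 0 Factor Expr1 | 3 Atom Expr1; Factor -> 0 0 Factor1 | 1 Factor1; Atom -> 2 | 0; Expr1 -> 0 Expr1 | Expr Expr1 | ε; Factor1 -> 0 Factor1 | 0 Factor Factor1 | ε

Expr, Factor are directly left-recursive.
For Expr: α = {0, Expr}, β = {2 3, 1 0 Factor, 3 Atom}. Rewrite as Expr → β Expr1 and Expr1 → α Expr1 | ε.
For Factor: α = {0, 0 Factor}, β = {0 0, 1}. Rewrite as Factor → β Factor1 and Factor1 → α Factor1 | ε.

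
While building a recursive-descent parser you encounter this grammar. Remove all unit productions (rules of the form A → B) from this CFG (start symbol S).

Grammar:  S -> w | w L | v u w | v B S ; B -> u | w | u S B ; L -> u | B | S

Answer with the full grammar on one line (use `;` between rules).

S -> w | w L | v u w | v B S; B -> u | w | u S B; L -> u | w | u S B | w L | v u w | v B S

Unit pairs: L ⇒* {B, S}.
For each unit pair (A, B), copy every non-unit production of B to A, then drop all unit productions.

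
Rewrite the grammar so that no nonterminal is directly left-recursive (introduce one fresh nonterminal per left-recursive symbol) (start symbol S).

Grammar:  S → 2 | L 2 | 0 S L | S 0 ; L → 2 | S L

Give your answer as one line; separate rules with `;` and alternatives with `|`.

S → 2 S' | L 2 S' | 0 S L S'; L → 2 | S L; S' → 0 S' | ε

S is directly left-recursive.
For S: α = {0}, β = {2, L 2, 0 S L}. Rewrite as S → β S' and S' → α S' | ε.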